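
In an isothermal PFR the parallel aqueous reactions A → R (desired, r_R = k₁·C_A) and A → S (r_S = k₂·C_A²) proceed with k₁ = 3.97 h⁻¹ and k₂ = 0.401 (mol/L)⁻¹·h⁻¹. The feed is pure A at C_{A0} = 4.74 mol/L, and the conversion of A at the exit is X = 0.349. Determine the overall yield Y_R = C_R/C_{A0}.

0.250

C_A = C_{A0}(1−X) = 3.086 mol/L.
Along a PFR/batch, dC_R/dC_A = −r_R/(r_R+r_S) = −k₁/(k₁+k₂·C_A).
Integrating from C_{A0} to C_A: C_R = (3.97/0.401)·ln[(3.97+0.401·4.74)/(3.97+0.401·3.09)] = 9.900·ln(5.871/5.207) = 1.187 mol/L.
Y_R = C_R/C_{A0} = 1.187/4.74 = 0.250.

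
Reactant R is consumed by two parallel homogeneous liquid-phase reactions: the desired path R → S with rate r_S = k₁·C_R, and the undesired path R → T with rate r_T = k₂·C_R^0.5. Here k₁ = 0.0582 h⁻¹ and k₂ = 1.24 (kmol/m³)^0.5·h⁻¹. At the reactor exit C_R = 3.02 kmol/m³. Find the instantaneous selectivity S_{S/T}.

S_{S/T} = r_S/r_T = (k₁·C_R)/(k₂·C_R^0.5) = (k₁/k₂)·C_R^0.5.
= (0.0582×3.020) / (1.24×3.020^0.5) = 0.1758/2.155 = 0.0816.

0.0816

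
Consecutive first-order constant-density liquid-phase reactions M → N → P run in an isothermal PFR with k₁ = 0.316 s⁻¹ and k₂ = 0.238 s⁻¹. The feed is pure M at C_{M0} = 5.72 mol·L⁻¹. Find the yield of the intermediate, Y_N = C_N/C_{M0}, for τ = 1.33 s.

The intermediate concentration in a first-order A→B→C sequence is C_N = k₁C_{M0}(e^(−k₁τ) − e^(−k₂τ))/(k₂−k₁).
e^(−k₁τ) = e^(−0.316×1.33) = e^(−0.4203) = 0.6569; e^(−k₂τ) = e^(−0.3165) = 0.7287.
C_N = 0.316×5.72/(0.238−0.316) × (0.6569−0.7287) = (-23.17)×(-0.07180) = 1.664 mol·L⁻¹.
Y_N = C_N/C_{M0} = 1.664/5.72 = 0.291.

0.291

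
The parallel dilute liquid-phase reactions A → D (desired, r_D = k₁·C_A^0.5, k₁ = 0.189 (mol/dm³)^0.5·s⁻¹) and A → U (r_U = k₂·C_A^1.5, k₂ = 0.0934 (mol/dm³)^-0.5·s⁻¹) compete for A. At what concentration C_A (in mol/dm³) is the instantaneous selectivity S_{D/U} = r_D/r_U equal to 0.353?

S_{D/U} = (k₁/k₂)·C_A⁻¹ ⇒ C_A = (S·k₂/k₁)^(-1).
= (0.353×0.0934/0.189)^(-1) = (0.1744)^(-1) = 5.73 mol/dm³.

5.73 mol/dm³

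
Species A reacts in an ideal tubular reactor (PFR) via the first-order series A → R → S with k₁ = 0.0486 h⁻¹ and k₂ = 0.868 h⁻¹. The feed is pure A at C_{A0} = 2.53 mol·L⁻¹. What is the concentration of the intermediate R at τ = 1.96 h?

Solving the coupled first-order balances gives C_R(τ) = [k₁/(k₂−k₁)]·C_{A0}·(e^(−k₁τ) − e^(−k₂τ)).
e^(−k₁τ) = e^(−0.0486×1.96) = e^(−0.09526) = 0.9091; e^(−k₂τ) = e^(−1.701) = 0.1824.
C_R = 0.0486×2.53/(0.868−0.0486) × (0.9091−0.1824) = 0.1501×0.7267 = 0.1090 mol·L⁻¹.

0.109 mol·L⁻¹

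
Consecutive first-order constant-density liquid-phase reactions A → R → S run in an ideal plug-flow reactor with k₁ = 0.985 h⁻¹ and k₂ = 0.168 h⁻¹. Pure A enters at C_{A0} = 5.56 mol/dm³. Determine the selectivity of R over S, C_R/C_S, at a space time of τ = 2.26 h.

3.52

For first-order series with pure A initially, C_R(τ) = k₁C_{A0}/(k₂−k₁)·(e^(−k₁τ) − e^(−k₂τ)).
e^(−k₁τ) = e^(−0.985×2.26) = e^(−2.226) = 0.1079; e^(−k₂τ) = e^(−0.3797) = 0.6841.
C_R = 0.985×5.56/(0.168−0.985) × (0.1079−0.6841) = (-6.703)×(-0.5761) = 3.862 mol/dm³.
C_A = C_{A0}e^(−k₁τ) = 0.6002 mol/dm³, so C_S = C_{A0}−C_A−C_R = 1.098 mol/dm³; C_R/C_S = 3.52.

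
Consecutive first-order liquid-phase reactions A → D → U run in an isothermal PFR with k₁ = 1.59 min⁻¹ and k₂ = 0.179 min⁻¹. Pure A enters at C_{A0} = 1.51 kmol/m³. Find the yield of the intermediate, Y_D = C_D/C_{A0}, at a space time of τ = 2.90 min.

0.659

For first-order series with pure A initially, C_D(τ) = k₁C_{A0}/(k₂−k₁)·(e^(−k₁τ) − e^(−k₂τ)).
e^(−k₁τ) = e^(−1.59×2.90) = e^(−4.611) = 0.009942; e^(−k₂τ) = e^(−0.5191) = 0.5951.
C_D = 1.59×1.51/(0.179−1.59) × (0.009942−0.5951) = (-1.702)×(-0.5851) = 0.9956 kmol/m³.
Y_D = C_D/C_{A0} = 0.9956/1.51 = 0.659.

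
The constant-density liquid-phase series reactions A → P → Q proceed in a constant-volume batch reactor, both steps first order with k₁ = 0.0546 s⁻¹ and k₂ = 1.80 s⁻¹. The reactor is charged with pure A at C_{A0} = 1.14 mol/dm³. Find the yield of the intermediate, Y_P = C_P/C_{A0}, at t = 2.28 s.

0.0271

For first-order series with pure A initially, C_P(t) = k₁C_{A0}/(k₂−k₁)·(e^(−k₁t) − e^(−k₂t)).
e^(−k₁t) = e^(−0.0546×2.28) = e^(−0.1245) = 0.8829; e^(−k₂t) = e^(−4.104) = 0.01651.
C_P = 0.0546×1.14/(1.80−0.0546) × (0.8829−0.01651) = 0.03566×0.8664 = 0.03090 mol/dm³.
Y_P = C_P/C_{A0} = 0.03090/1.14 = 0.0271.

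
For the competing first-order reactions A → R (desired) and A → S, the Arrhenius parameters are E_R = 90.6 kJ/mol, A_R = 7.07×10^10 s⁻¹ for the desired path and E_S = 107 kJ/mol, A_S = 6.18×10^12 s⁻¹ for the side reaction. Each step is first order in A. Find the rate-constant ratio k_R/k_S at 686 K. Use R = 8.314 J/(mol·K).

0.203

k_R/k_S = (A_R/A_S)·exp[−(E_R−E_S)/(RT)] = (A_R/A_S)·exp[(E_S−E_R)/(RT)].
(E_S−E_R)/(RT) = (107−90.6)×10³/(8.314×686) = 16400/5703 = 2.875.
k_R/k_S = (7.07×10^10/6.18×10^12)·exp(2.875) = 0.01144 × 17.73 = 0.203.
Since E_R < E_S, lowering the temperature improves selectivity toward R.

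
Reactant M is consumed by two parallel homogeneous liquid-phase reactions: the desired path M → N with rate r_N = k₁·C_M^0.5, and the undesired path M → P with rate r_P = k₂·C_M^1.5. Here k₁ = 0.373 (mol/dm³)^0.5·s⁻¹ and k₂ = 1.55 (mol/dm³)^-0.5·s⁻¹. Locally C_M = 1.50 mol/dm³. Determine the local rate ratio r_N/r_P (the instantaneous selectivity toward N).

0.160

S_{N/P} = r_N/r_P = (k₁·C_M^0.5)/(k₂·C_M^1.5) = (k₁/k₂)·C_M⁻¹.
= (0.373×1.500^0.5) / (1.55×1.500^1.5) = 0.4568/2.848 = 0.160.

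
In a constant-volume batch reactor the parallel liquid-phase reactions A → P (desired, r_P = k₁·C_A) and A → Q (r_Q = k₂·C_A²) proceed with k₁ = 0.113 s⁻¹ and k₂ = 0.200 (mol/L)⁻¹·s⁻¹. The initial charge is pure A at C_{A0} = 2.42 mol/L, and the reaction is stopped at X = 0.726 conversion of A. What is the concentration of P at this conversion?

0.502 mol/L

C_A = C_{A0}(1−X) = 0.6631 mol/L.
Along a PFR/batch, dC_P/dC_A = −r_P/(r_P+r_Q) = −k₁/(k₁+k₂·C_A).
Integrating from C_{A0} to C_A: C_P = (0.113/0.200)·ln[(0.113+0.200·2.42)/(0.113+0.200·0.663)] = 0.5650·ln(0.5970/0.2456) = 0.5018 mol/L.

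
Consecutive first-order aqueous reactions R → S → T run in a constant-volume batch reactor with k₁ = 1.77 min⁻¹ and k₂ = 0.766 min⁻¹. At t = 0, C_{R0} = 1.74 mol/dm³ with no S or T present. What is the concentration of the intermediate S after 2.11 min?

0.536 mol/dm³

The intermediate concentration in a first-order A→B→C sequence is C_S = k₁C_{R0}(e^(−k₁t) − e^(−k₂t))/(k₂−k₁).
e^(−k₁t) = e^(−1.77×2.11) = e^(−3.735) = 0.02388; e^(−k₂t) = e^(−1.616) = 0.1986.
C_S = 1.77×1.74/(0.766−1.77) × (0.02388−0.1986) = (-3.068)×(-0.1748) = 0.5361 mol/dm³.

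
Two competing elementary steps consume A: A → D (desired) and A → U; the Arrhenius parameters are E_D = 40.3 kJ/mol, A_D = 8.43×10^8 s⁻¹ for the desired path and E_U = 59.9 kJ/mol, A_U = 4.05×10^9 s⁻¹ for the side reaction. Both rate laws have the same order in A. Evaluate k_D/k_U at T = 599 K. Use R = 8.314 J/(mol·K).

With equal orders, S_{D/U} = k_D/k_U = (A_D/A_U)·exp[(E_U−E_D)/(RT)].
(E_U−E_D)/(RT) = (59.9−40.3)×10³/(8.314×599) = 19600/4980 = 3.936.
k_D/k_U = (8.43×10^8/4.05×10^9)·exp(3.936) = 0.2081 × 51.20 = 10.7.
Since E_D < E_U, lowering the temperature improves selectivity toward D.

10.7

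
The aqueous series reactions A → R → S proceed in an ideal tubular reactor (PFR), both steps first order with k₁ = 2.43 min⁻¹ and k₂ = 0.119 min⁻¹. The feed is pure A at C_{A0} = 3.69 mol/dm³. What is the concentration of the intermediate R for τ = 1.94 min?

Solving the coupled first-order balances gives C_R(τ) = [k₁/(k₂−k₁)]·C_{A0}·(e^(−k₁τ) − e^(−k₂τ)).
e^(−k₁τ) = e^(−2.43×1.94) = e^(−4.714) = 0.008967; e^(−k₂τ) = e^(−0.2309) = 0.7939.
C_R = 2.43×3.69/(0.119−2.43) × (0.008967−0.7939) = (-3.880)×(-0.7849) = 3.045 mol/dm³.

3.05 mol/dm³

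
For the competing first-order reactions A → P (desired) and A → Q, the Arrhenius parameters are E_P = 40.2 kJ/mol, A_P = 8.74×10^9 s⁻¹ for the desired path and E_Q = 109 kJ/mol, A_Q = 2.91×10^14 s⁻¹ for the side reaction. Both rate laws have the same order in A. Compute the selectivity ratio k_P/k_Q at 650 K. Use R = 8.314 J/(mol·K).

k_P/k_Q = (A_P/A_Q)·exp[−(E_P−E_Q)/(RT)] = (A_P/A_Q)·exp[(E_Q−E_P)/(RT)].
(E_Q−E_P)/(RT) = (109−40.2)×10³/(8.314×650) = 68800/5404 = 12.73.
k_P/k_Q = (8.74×10^9/2.91×10^14)·exp(12.73) = 3.003×10^-5 × 3.381×10^5 = 10.2.

10.2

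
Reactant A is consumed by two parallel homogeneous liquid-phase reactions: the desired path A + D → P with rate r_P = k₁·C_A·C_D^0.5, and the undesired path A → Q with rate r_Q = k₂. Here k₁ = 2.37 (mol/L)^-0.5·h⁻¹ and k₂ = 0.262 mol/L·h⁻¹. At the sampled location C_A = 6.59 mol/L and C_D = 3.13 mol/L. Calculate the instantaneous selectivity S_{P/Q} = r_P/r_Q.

105

S_{P/Q} = r_P/r_Q = (k₁·C_A·C_D^0.5)/(k₂) = (k₁/k₂)·C_A·C_D^0.5.
= (2.37×6.590×3.130^0.5) / (0.262) = 27.63/0.2620 = 105.
Since the desired path is higher order in A, keeping C_A high (PFR or concentrated feed) favours P.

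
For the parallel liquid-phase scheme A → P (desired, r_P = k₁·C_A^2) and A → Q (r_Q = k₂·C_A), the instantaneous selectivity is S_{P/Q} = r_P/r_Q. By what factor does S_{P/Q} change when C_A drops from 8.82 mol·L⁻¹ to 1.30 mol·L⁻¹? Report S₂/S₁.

0.147

S_{P/Q} = (k₁/k₂)·C_A, so S₂/S₁ = (C_{A,2}/C_{A,1}).
= 1.30/8.82 = 0.147.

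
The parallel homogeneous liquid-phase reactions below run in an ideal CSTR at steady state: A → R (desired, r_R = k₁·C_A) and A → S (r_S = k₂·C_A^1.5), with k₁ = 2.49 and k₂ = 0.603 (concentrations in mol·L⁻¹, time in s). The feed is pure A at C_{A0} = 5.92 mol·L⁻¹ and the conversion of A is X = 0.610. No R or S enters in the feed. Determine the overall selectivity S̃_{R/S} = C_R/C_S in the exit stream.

2.72

Exit C_A = C_{A0}(1−X) = 5.92×0.390 = 2.309 mol·L⁻¹.
In a CSTR the entire volume is at exit conditions, so r_R = 2.49×2.309 = 5.749 and r_S = 0.603×2.309^1.5 = 2.115.
Overall selectivity = C_R/C_S = r_Rτ/(r_Sτ) = r_R/r_S = 2.72.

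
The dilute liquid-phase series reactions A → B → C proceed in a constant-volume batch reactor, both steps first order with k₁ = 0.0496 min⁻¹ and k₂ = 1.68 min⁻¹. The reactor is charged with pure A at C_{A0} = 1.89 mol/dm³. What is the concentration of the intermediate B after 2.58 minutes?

The intermediate concentration in a first-order A→B→C sequence is C_B = k₁C_{A0}(e^(−k₁t) − e^(−k₂t))/(k₂−k₁).
e^(−k₁t) = e^(−0.0496×2.58) = e^(−0.1280) = 0.8799; e^(−k₂t) = e^(−4.334) = 0.01311.
C_B = 0.0496×1.89/(1.68−0.0496) × (0.8799−0.01311) = 0.05750×0.8668 = 0.04984 mol/dm³.

0.0498 mol/dm³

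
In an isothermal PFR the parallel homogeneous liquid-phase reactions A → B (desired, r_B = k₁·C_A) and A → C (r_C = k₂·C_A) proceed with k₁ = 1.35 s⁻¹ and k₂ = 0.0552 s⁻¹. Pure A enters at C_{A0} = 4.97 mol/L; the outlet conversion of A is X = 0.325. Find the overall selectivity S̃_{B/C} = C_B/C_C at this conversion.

C_A = C_{A0}(1−X) = 3.355 mol/L.
Both paths are first order in A, so the instantaneous fraction to B is constant: dC_B/d(−C_A) = k₁/(k₁+k₂) = 0.9607.
C_B = 0.9607·(C_{A0}−C_A) = 0.9607×1.615 = 1.55 mol/L.
C_C = (C_{A0}−C_A)−C_B = 0.06345 mol/L; S̃_{B/C} = 1.552/0.06345 = 24.5.

24.5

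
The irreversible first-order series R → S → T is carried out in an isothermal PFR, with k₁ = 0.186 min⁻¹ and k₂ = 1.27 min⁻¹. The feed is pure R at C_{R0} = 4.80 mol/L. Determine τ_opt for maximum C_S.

1.77 min

The intermediate peaks when r₁ = r₂, i.e. k₁e^(−k₁τ) = k₂e^(−k₂τ), giving τ_opt = ln(k₂/k₁)/(k₂−k₁).
= ln(1.27/0.186)/(1.27−0.186) = ln(6.828)/1.084 = 1.921/1.084 = 1.77 min.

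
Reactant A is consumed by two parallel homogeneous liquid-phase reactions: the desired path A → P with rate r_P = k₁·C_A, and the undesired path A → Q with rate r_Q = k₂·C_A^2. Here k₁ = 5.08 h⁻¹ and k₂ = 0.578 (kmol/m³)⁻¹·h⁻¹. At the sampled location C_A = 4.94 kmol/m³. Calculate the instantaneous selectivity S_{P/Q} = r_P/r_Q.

S_{P/Q} = r_P/r_Q = (k₁·C_A)/(k₂·C_A^2) = (k₁/k₂)·C_A⁻¹.
= (5.08×4.940) / (0.578×4.940^2) = 25.10/14.11 = 1.78.

1.78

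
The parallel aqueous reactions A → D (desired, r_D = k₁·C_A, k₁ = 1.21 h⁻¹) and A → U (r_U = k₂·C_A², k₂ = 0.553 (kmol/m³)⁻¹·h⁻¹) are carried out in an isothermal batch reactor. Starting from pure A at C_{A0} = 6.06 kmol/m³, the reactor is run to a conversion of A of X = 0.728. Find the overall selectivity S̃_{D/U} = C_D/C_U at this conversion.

0.612

C_A = C_{A0}(1−X) = 1.648 kmol/m³.
Along a PFR/batch, dC_D/dC_A = −r_D/(r_D+r_U) = −k₁/(k₁+k₂·C_A).
Integrating from C_{A0} to C_A: C_D = (1.21/0.553)·ln[(1.21+0.553·6.06)/(1.21+0.553·1.65)] = 2.188·ln(4.561/2.122) = 1.675 kmol/m³.
C_U = (C_{A0}−C_A)−C_D = 2.737 kmol/m³; S̃_{D/U} = 1.675/2.737 = 0.612.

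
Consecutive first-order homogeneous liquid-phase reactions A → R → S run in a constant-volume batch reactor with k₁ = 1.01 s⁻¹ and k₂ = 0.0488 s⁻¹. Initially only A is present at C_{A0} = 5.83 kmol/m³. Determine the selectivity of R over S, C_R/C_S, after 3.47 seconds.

For first-order series with pure A initially, C_R(t) = k₁C_{A0}/(k₂−k₁)·(e^(−k₁t) − e^(−k₂t)).
e^(−k₁t) = e^(−1.01×3.47) = e^(−3.505) = 0.03006; e^(−k₂t) = e^(−0.1693) = 0.8442.
C_R = 1.01×5.83/(0.0488−1.01) × (0.03006−0.8442) = (-6.126)×(-0.8142) = 4.988 kmol/m³.
C_A = C_{A0}e^(−k₁t) = 0.1752 kmol/m³, so C_S = C_{A0}−C_A−C_R = 0.6672 kmol/m³; C_R/C_S = 7.48.

7.48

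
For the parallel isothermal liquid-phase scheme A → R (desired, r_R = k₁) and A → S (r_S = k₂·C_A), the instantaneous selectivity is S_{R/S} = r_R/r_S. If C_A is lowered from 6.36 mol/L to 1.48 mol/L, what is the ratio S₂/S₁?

S_{R/S} = (k₁/k₂)·C_A⁻¹, so S₂/S₁ = (C_{A,2}/C_{A,1})⁻¹.
= 6.36/1.48 = 4.30.

4.30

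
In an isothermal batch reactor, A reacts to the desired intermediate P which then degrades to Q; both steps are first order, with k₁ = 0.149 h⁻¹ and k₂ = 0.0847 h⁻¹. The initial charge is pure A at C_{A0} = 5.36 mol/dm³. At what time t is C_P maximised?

For first-order series the maximum of C_P occurs at t_opt = ln(k₂/k₁)/(k₂−k₁).
= ln(0.0847/0.149)/(0.0847−0.149) = ln(0.5685)/-0.06430 = -0.5648/-0.06430 = 8.78 h.

8.78 h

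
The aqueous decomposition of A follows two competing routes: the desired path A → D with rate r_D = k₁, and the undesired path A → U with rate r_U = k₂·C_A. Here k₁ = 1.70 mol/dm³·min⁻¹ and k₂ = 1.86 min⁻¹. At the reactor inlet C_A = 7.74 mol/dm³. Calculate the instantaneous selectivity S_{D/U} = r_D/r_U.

S_{D/U} = r_D/r_U = (k₁)/(k₂·C_A) = (k₁/k₂)·C_A⁻¹.
= (1.70) / (1.86×7.740) = 1.700/14.40 = 0.118.
The undesired path is higher order in A, so low C_A (CSTR or dilute feed) favours D.

0.118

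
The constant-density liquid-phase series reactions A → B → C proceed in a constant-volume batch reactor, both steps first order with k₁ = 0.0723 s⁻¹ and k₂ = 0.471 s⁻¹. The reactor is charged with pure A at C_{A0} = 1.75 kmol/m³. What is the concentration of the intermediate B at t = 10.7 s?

Solving the coupled first-order balances gives C_B(t) = [k₁/(k₂−k₁)]·C_{A0}·(e^(−k₁t) − e^(−k₂t)).
e^(−k₁t) = e^(−0.0723×10.7) = e^(−0.7736) = 0.4613; e^(−k₂t) = e^(−5.040) = 0.006476.
C_B = 0.0723×1.75/(0.471−0.0723) × (0.4613−0.006476) = 0.3173×0.4549 = 0.1443 kmol/m³.

0.144 kmol/m³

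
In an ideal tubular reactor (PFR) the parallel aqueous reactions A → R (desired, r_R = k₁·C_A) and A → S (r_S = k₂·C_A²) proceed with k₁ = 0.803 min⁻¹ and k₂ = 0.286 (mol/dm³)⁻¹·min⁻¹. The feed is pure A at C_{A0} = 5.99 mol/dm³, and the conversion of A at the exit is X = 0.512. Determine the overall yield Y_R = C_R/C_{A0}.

C_A = C_{A0}(1−X) = 2.923 mol/dm³.
Along a PFR/batch, dC_R/dC_A = −r_R/(r_R+r_S) = −k₁/(k₁+k₂·C_A).
Integrating from C_{A0} to C_A: C_R = (0.803/0.286)·ln[(0.803+0.286·5.99)/(0.803+0.286·2.92)] = 2.808·ln(2.516/1.639) = 1.203 mol/dm³.
Y_R = C_R/C_{A0} = 1.203/5.99 = 0.201.

0.201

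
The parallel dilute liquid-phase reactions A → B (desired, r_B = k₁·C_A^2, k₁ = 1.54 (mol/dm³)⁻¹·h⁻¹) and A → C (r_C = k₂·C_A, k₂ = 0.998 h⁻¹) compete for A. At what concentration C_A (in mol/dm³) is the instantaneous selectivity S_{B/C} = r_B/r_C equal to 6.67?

S_{B/C} = (k₁/k₂)·C_A ⇒ C_A = S·k₂/k₁.
= 6.67×0.998/1.54 = 4.32 mol/dm³.

4.32 mol/dm³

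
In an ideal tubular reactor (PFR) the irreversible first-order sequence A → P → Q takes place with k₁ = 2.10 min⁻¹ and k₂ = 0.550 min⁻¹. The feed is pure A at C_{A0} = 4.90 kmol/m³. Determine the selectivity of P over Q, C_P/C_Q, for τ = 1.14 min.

1.94

Solving the coupled first-order balances gives C_P(τ) = [k₁/(k₂−k₁)]·C_{A0}·(e^(−k₁τ) − e^(−k₂τ)).
e^(−k₁τ) = e^(−2.10×1.14) = e^(−2.394) = 0.09126; e^(−k₂τ) = e^(−0.6270) = 0.5342.
C_P = 2.10×4.90/(0.550−2.10) × (0.09126−0.5342) = (-6.639)×(-0.4429) = 2.940 kmol/m³.
C_A = C_{A0}e^(−k₁τ) = 0.4472 kmol/m³, so C_Q = C_{A0}−C_A−C_P = 1.512 kmol/m³; C_P/C_Q = 1.94.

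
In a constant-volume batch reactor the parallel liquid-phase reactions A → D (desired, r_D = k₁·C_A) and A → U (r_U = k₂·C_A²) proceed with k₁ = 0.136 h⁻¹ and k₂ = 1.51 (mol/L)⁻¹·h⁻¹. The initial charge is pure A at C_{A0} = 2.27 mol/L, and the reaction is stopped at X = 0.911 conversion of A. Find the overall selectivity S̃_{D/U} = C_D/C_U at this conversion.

0.100

C_A = C_{A0}(1−X) = 0.2020 mol/L.
Along a PFR/batch, dC_D/dC_A = −r_D/(r_D+r_U) = −k₁/(k₁+k₂·C_A).
Integrating from C_{A0} to C_A: C_D = (0.136/1.51)·ln[(0.136+1.51·2.27)/(0.136+1.51·0.202)] = 0.09007·ln(3.564/0.4411) = 0.1882 mol/L.
C_U = (C_{A0}−C_A)−C_D = 1.880 mol/L; S̃_{D/U} = 0.1882/1.880 = 0.100.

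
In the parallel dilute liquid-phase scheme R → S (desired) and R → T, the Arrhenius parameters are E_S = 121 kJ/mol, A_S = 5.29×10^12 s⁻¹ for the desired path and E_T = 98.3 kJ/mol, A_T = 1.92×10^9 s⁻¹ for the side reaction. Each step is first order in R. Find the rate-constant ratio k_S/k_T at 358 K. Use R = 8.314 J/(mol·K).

k_S/k_T = (A_S/A_T)·exp[−(E_S−E_T)/(RT)] = (A_S/A_T)·exp[(E_T−E_S)/(RT)].
(E_T−E_S)/(RT) = (98.3−121)×10³/(8.314×358) = -22700/2976 = -7.627.
k_S/k_T = (5.29×10^12/1.92×10^9)·exp(-7.627) = 2755 × 4.873×10^-4 = 1.34.
Since E_S > E_T, raising the temperature improves selectivity toward S.

1.34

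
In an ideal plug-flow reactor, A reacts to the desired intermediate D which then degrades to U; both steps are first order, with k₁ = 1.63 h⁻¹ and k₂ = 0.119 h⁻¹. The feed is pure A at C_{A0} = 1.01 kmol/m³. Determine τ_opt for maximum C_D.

Setting dC_D/dτ = 0 gives τ_opt = ln(k₂/k₁)/(k₂−k₁).
= ln(0.119/1.63)/(0.119−1.63) = ln(0.07301)/-1.511 = -2.617/-1.511 = 1.73 h.

1.73 h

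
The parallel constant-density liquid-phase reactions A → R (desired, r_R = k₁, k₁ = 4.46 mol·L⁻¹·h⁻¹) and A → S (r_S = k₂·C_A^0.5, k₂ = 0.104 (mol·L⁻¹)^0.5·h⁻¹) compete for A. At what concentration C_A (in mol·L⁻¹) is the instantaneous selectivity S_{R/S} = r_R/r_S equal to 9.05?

22.5 mol·L⁻¹

S_{R/S} = (k₁/k₂)·C_A^-0.5 ⇒ C_A = (S·k₂/k₁)^(-2).
= (9.05×0.104/4.46)^(-2) = (0.2110)^(-2) = 22.5 mol·L⁻¹.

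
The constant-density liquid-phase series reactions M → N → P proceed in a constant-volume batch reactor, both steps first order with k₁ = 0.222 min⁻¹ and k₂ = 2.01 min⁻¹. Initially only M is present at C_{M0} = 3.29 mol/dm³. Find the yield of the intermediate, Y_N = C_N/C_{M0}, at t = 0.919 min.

Solving the coupled first-order balances gives C_N(t) = [k₁/(k₂−k₁)]·C_{M0}·(e^(−k₁t) − e^(−k₂t)).
e^(−k₁t) = e^(−0.222×0.919) = e^(−0.2040) = 0.8154; e^(−k₂t) = e^(−1.847) = 0.1577.
C_N = 0.222×3.29/(2.01−0.222) × (0.8154−0.1577) = 0.4085×0.6578 = 0.2687 mol/dm³.
Y_N = C_N/C_{M0} = 0.2687/3.29 = 0.0817.

0.0817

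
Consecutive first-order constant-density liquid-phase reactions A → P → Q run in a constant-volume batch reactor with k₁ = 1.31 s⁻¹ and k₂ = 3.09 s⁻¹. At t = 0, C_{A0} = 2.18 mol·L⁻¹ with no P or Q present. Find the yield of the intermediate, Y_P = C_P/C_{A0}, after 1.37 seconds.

0.112

Solving the coupled first-order balances gives C_P(t) = [k₁/(k₂−k₁)]·C_{A0}·(e^(−k₁t) − e^(−k₂t)).
e^(−k₁t) = e^(−1.31×1.37) = e^(−1.795) = 0.1662; e^(−k₂t) = e^(−4.233) = 0.01450.
C_P = 1.31×2.18/(3.09−1.31) × (0.1662−0.01450) = 1.604×0.1517 = 0.2433 mol·L⁻¹.
Y_P = C_P/C_{A0} = 0.2433/2.18 = 0.112.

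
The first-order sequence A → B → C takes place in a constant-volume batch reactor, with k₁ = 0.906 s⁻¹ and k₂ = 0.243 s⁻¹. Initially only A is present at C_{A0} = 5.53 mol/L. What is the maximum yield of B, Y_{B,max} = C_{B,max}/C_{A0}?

0.617

For a first-order series the maximum intermediate yield is C_{B,max}/C_{A0} = (k₁/k₂)^[k₂/(k₂−k₁)].
= (0.906/0.243)^(0.243/(0.243−0.906)) = (3.728)^(-0.3665) = 0.6173.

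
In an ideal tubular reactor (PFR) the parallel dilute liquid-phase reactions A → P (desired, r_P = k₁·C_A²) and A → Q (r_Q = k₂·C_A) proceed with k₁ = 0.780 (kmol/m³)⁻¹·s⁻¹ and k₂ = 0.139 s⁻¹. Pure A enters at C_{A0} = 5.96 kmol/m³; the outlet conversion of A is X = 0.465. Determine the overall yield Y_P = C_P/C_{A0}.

C_A = C_{A0}(1−X) = 3.189 kmol/m³.
Along a PFR/batch, dC_Q/dC_A = −r_Q/(r_P+r_Q) = −k₂/(k₂+k₁·C_A).
Integrating from C_{A0} to C_A: C_Q = (0.139/0.780)·ln[(0.139+0.780·5.96)/(0.139+0.780·3.19)] = 0.1782·ln(4.788/2.626) = 0.1070 kmol/m³.
Then C_P = (C_{A0}−C_A) − C_Q = 2.771 − 0.1070 = 2.664 kmol/m³.
Y_P = C_P/C_{A0} = 2.664/5.96 = 0.447.

0.447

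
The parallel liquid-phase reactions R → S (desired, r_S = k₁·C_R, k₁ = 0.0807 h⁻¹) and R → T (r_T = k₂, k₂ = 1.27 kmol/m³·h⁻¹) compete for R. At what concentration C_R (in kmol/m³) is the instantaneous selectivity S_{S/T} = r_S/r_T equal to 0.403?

S_{S/T} = (k₁/k₂)·C_R ⇒ C_R = S·k₂/k₁.
= 0.403×1.27/0.0807 = 6.34 kmol/m³.

6.34 kmol/m³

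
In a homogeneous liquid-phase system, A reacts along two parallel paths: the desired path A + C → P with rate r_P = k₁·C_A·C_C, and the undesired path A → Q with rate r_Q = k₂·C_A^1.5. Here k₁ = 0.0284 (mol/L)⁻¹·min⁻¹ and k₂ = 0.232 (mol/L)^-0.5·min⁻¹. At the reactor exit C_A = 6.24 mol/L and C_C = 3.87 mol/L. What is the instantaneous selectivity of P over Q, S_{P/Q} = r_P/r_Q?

0.190

S_{P/Q} = r_P/r_Q = (k₁·C_A·C_C)/(k₂·C_A^1.5) = (k₁/k₂)·C_A^-0.5·C_C.
= (0.0284×6.240×3.870) / (0.232×6.240^1.5) = 0.6858/3.616 = 0.190.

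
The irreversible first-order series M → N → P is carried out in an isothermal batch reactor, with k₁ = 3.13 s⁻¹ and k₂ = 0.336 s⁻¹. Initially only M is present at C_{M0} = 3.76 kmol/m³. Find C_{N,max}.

At the optimum, C_{N,max}/C_{M0} = (k₁/k₂)^[k₂/(k₂−k₁)].
= (3.13/0.336)^(0.336/(0.336−3.13)) = (9.315)^(-0.1203) = 0.7646.
C_{N,max} = 0.7646×3.76 = 2.87 kmol/m³.

2.87 kmol/m³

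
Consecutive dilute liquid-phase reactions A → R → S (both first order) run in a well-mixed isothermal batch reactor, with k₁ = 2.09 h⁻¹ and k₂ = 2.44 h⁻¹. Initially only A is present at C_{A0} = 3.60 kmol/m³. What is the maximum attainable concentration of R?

1.22 kmol/m³

Evaluating C_R at t_opt = ln(k₂/k₁)/(k₂−k₁) gives C_{R,max}/C_{A0} = (k₁/k₂)^[k₂/(k₂−k₁)].
= (2.09/2.44)^(2.44/(2.44−2.09)) = (0.8566)^(6.971) = 0.3398.
C_{R,max} = 0.3398×3.60 = 1.22 kmol/m³.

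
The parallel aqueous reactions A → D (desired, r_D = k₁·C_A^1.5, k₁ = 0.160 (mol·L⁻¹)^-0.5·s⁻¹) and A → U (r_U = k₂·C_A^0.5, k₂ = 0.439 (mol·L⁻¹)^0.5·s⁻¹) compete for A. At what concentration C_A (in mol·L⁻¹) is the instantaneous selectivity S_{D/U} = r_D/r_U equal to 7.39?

S_{D/U} = (k₁/k₂)·C_A ⇒ C_A = S·k₂/k₁.
= 7.39×0.439/0.160 = 20.3 mol·L⁻¹.

20.3 mol·L⁻¹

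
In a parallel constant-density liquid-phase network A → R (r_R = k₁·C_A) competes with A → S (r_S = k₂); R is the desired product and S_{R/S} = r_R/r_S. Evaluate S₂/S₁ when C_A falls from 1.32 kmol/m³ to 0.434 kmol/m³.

S_{R/S} = (k₁/k₂)·C_A, so S₂/S₁ = (C_{A,2}/C_{A,1}).
= 0.434/1.32 = 0.329.
Selectivity toward R falls as C_A falls — high-concentration operation is favoured.

0.329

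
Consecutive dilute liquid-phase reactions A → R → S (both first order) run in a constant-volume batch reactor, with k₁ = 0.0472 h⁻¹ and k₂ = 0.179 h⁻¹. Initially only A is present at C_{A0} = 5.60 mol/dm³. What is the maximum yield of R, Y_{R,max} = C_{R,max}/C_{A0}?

At the optimum, C_{R,max}/C_{A0} = (k₁/k₂)^[k₂/(k₂−k₁)].
= (0.0472/0.179)^(0.179/(0.179−0.0472)) = (0.2637)^(1.358) = 0.1636.

0.164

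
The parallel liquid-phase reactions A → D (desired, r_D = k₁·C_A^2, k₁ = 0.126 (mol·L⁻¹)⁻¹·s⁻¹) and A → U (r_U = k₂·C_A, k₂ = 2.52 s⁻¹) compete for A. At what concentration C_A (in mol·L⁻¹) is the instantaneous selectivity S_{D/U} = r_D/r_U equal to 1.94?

38.8 mol·L⁻¹

S_{D/U} = (k₁/k₂)·C_A ⇒ C_A = S·k₂/k₁.
= 1.94×2.52/0.126 = 38.8 mol·L⁻¹.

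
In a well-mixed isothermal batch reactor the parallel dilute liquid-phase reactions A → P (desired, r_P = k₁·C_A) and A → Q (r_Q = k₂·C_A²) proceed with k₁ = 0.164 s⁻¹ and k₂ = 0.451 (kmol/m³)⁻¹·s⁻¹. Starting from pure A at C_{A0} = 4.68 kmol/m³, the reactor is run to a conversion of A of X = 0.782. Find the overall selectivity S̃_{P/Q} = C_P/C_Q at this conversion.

C_A = C_{A0}(1−X) = 1.020 kmol/m³.
Along a PFR/batch, dC_P/dC_A = −r_P/(r_P+r_Q) = −k₁/(k₁+k₂·C_A).
Integrating from C_{A0} to C_A: C_P = (0.164/0.451)·ln[(0.164+0.451·4.68)/(0.164+0.451·1.02)] = 0.3636·ln(2.275/0.6241) = 0.4703 kmol/m³.
C_Q = (C_{A0}−C_A)−C_P = 3.189 kmol/m³; S̃_{P/Q} = 0.4703/3.189 = 0.147.

0.147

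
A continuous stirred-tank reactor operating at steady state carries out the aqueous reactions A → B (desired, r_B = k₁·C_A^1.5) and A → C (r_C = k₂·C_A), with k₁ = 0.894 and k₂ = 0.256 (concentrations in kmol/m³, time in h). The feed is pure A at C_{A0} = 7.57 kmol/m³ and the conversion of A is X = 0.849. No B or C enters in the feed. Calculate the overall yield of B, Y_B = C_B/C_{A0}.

0.670

Exit C_A = C_{A0}(1−X) = 7.57×0.151 = 1.143 kmol/m³.
Rates in a CSTR are evaluated at the outlet concentration: r_B = 0.894×1.143^1.5 = 1.093, r_C = 0.256×1.143 = 0.2926.
Fraction of consumed A going to B: r_B/(r_B+r_C) = 0.7887.
C_B = 0.7887·C_{A0}·X = 0.7887×7.57×0.849 = 5.07 kmol/m³; Y_B = C_B/C_{A0} = 0.670.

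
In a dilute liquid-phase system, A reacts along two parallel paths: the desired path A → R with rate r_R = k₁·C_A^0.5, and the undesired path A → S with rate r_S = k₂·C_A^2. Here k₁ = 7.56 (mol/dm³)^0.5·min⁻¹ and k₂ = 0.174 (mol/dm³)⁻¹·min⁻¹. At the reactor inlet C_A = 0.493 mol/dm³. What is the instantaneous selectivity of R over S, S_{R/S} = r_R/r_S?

S_{R/S} = r_R/r_S = (k₁·C_A^0.5)/(k₂·C_A^2) = (k₁/k₂)·C_A^-1.5.
= (7.56×0.4930^0.5) / (0.174×0.4930^2) = 5.308/0.04229 = 126.

126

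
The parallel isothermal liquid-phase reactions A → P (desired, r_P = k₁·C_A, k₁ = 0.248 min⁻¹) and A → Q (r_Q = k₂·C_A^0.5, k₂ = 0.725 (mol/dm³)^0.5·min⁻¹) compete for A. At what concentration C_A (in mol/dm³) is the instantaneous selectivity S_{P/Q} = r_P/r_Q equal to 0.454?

1.76 mol/dm³

S_{P/Q} = (k₁/k₂)·C_A^0.5 ⇒ C_A = (S·k₂/k₁)^(2).
= (0.454×0.725/0.248)^(2) = (1.327)^(2) = 1.76 mol/dm³.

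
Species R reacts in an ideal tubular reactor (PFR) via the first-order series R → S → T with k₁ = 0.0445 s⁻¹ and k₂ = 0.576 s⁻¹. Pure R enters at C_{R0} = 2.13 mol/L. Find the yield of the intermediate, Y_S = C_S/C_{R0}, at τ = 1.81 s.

0.0477

The intermediate concentration in a first-order A→B→C sequence is C_S = k₁C_{R0}(e^(−k₁τ) − e^(−k₂τ))/(k₂−k₁).
e^(−k₁τ) = e^(−0.0445×1.81) = e^(−0.08055) = 0.9226; e^(−k₂τ) = e^(−1.043) = 0.3526.
C_S = 0.0445×2.13/(0.576−0.0445) × (0.9226−0.3526) = 0.1783×0.5701 = 0.1017 mol/L.
Y_S = C_S/C_{R0} = 0.1017/2.13 = 0.0477.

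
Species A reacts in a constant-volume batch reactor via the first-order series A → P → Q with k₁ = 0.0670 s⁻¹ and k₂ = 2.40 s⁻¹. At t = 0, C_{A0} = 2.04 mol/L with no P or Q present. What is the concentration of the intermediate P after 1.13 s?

0.0504 mol/L

For first-order series with pure A initially, C_P(t) = k₁C_{A0}/(k₂−k₁)·(e^(−k₁t) − e^(−k₂t)).
e^(−k₁t) = e^(−0.0670×1.13) = e^(−0.07571) = 0.9271; e^(−k₂t) = e^(−2.712) = 0.06640.
C_P = 0.0670×2.04/(2.40−0.0670) × (0.9271−0.06640) = 0.05859×0.8607 = 0.05042 mol/L.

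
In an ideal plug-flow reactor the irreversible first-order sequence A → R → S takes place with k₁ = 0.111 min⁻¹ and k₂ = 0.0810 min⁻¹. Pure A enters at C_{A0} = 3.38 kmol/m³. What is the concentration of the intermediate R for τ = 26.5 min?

Solving the coupled first-order balances gives C_R(τ) = [k₁/(k₂−k₁)]·C_{A0}·(e^(−k₁τ) − e^(−k₂τ)).
e^(−k₁τ) = e^(−0.111×26.5) = e^(−2.942) = 0.05279; e^(−k₂τ) = e^(−2.147) = 0.1169.
C_R = 0.111×3.38/(0.0810−0.111) × (0.05279−0.1169) = (-12.51)×(-0.06411) = 0.8017 kmol/m³.

0.802 kmol/m³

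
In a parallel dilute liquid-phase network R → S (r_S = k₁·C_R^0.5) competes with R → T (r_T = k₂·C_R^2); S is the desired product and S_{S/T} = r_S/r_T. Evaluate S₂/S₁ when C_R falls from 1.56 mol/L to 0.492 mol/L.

S_{S/T} = (k₁/k₂)·C_R^-1.5, so S₂/S₁ = (C_{R,2}/C_{R,1})^-1.5.
= (0.492/1.56)^(-1.5) = (0.3154)^(-1.5) = 5.65.
Selectivity toward S rises as C_R falls — low-concentration operation is favoured.

5.65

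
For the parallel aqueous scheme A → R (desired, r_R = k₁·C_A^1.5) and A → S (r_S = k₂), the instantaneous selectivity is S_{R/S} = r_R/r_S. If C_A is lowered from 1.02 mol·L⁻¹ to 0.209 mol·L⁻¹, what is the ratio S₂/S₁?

S_{R/S} = (k₁/k₂)·C_A^1.5, so S₂/S₁ = (C_{A,2}/C_{A,1})^1.5.
= (0.209/1.02)^1.5 = (0.2049)^1.5 = 0.0928.

0.0928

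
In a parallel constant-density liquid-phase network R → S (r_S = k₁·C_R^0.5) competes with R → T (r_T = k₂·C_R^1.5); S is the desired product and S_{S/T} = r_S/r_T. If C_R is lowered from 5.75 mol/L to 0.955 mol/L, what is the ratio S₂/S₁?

6.02

S_{S/T} = (k₁/k₂)·C_R⁻¹, so S₂/S₁ = (C_{R,2}/C_{R,1})⁻¹.
= 5.75/0.955 = 6.02.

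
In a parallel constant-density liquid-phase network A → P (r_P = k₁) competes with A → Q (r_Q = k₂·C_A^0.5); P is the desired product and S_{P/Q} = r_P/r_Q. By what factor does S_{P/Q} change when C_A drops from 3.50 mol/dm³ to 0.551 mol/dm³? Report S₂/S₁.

S_{P/Q} = (k₁/k₂)·C_A^-0.5, so S₂/S₁ = (C_{A,2}/C_{A,1})^-0.5.
= (0.551/3.50)^(-0.5) = (0.1574)^(-0.5) = 2.52.

2.52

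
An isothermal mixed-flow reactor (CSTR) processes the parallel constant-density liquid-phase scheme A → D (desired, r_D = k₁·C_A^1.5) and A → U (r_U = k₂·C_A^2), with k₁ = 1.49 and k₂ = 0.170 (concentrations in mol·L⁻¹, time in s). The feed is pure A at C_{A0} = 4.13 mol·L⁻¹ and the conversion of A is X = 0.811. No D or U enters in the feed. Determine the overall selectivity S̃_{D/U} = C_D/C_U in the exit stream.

9.92

Exit C_A = C_{A0}(1−X) = 4.13×0.189 = 0.7806 mol·L⁻¹.
A CSTR operates uniformly at the exit composition, giving r_D = 1.028 and r_U = 0.1036 (each k·C_A^n at C_A = 0.7806).
Overall selectivity = C_D/C_U = r_Dτ/(r_Uτ) = r_D/r_U = 9.92.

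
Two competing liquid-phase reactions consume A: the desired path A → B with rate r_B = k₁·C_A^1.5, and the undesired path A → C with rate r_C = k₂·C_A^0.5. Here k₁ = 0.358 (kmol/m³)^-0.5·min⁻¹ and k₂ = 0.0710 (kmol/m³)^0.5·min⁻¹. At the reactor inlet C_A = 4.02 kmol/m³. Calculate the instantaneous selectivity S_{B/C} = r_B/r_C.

S_{B/C} = r_B/r_C = (k₁·C_A^1.5)/(k₂·C_A^0.5) = (k₁/k₂)·C_A.
= (0.358×4.020^1.5) / (0.0710×4.020^0.5) = 2.886/0.1424 = 20.3.

20.3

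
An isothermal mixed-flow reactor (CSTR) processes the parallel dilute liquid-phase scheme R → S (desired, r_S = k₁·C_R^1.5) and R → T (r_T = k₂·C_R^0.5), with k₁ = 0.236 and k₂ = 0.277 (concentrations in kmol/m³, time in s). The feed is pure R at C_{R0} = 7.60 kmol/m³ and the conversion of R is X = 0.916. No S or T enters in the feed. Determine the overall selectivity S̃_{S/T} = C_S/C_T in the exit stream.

0.544

Exit C_R = C_{R0}(1−X) = 7.60×0.0840 = 0.6384 kmol/m³.
A CSTR operates uniformly at the exit composition, giving r_S = 0.1204 and r_T = 0.2213 (each k·C_R^n at C_R = 0.6384).
Overall selectivity = C_S/C_T = r_Sτ/(r_Tτ) = r_S/r_T = 0.544.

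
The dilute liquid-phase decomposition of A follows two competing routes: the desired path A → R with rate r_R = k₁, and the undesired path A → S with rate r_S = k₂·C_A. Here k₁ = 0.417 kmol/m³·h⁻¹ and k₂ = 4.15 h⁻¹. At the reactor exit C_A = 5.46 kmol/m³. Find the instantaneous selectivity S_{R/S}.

0.0184

S_{R/S} = r_R/r_S = (k₁)/(k₂·C_A) = (k₁/k₂)·C_A⁻¹.
= (0.417) / (4.15×5.460) = 0.4170/22.66 = 0.0184.
The undesired path is higher order in A, so low C_A (CSTR or dilute feed) favours R.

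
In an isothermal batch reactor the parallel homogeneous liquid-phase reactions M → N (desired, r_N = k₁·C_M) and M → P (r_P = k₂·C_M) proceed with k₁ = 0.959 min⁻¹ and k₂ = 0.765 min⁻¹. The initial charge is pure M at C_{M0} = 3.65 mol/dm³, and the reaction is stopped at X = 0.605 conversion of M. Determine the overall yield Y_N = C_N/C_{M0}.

0.337

C_M = C_{M0}(1−X) = 1.442 mol/dm³.
Both paths are first order in M, so the instantaneous fraction to N is constant: dC_N/d(−C_M) = k₁/(k₁+k₂) = 0.5563.
C_N = 0.5563·(C_{M0}−C_M) = 0.5563×2.208 = 1.23 mol/dm³.
Y_N = C_N/C_{M0} = 1.228/3.65 = 0.337.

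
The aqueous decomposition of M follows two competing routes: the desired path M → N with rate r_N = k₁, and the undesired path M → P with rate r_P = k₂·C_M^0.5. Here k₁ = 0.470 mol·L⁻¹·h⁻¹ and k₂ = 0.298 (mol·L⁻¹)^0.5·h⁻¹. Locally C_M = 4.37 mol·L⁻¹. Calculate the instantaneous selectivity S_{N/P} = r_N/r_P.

S_{N/P} = r_N/r_P = (k₁)/(k₂·C_M^0.5) = (k₁/k₂)·C_M^-0.5.
= (0.470) / (0.298×4.370^0.5) = 0.4700/0.6230 = 0.754.

0.754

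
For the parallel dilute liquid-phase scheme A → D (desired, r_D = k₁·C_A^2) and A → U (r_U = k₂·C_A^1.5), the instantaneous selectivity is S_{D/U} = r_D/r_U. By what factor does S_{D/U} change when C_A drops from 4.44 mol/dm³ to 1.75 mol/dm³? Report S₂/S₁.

S_{D/U} = (k₁/k₂)·C_A^0.5, so S₂/S₁ = (C_{A,2}/C_{A,1})^0.5.
= (1.75/4.44)^0.5 = (0.3941)^0.5 = 0.628.

0.628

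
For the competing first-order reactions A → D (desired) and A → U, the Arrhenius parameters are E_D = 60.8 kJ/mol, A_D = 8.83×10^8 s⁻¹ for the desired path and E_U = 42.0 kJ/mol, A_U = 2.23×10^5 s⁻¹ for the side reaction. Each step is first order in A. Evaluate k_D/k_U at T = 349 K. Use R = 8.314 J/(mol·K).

With equal orders, S_{D/U} = k_D/k_U = (A_D/A_U)·exp[(E_U−E_D)/(RT)].
(E_U−E_D)/(RT) = (42.0−60.8)×10³/(8.314×349) = -18800/2902 = -6.479.
k_D/k_U = (8.83×10^8/2.23×10^5)·exp(-6.479) = 3960 × 0.001535 = 6.08.
Since E_D > E_U, raising the temperature improves selectivity toward D.

6.08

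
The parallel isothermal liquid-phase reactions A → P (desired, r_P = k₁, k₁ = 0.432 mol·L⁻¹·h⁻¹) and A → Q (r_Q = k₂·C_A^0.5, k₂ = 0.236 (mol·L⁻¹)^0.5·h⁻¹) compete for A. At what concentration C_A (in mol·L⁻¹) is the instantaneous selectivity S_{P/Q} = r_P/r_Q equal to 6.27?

S_{P/Q} = (k₁/k₂)·C_A^-0.5 ⇒ C_A = (S·k₂/k₁)^(-2).
= (6.27×0.236/0.432)^(-2) = (3.425)^(-2) = 0.0852 mol·L⁻¹.

0.0852 mol·L⁻¹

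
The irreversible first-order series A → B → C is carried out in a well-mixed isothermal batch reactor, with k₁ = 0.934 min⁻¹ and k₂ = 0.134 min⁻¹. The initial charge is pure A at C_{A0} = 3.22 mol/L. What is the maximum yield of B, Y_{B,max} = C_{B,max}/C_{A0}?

0.722

Evaluating C_B at t_opt = ln(k₂/k₁)/(k₂−k₁) gives C_{B,max}/C_{A0} = (k₁/k₂)^[k₂/(k₂−k₁)].
= (0.934/0.134)^(0.134/(0.134−0.934)) = (6.970)^(-0.1675) = 0.7224.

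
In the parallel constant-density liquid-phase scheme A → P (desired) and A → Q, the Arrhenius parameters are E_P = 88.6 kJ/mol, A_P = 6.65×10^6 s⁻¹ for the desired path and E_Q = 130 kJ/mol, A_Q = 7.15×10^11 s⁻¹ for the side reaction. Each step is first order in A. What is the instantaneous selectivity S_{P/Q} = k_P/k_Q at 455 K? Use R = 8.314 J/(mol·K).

0.527

Since both paths have the same order in A, the concentration cancels and S_{P/Q} = k_P/k_Q = (A_P/A_Q)·exp[(E_Q−E_P)/(RT)].
(E_Q−E_P)/(RT) = (130−88.6)×10³/(8.314×455) = 41400/3783 = 10.94.
k_P/k_Q = (6.65×10^6/7.15×10^11)·exp(10.94) = 9.301×10^-6 × 56617 = 0.527.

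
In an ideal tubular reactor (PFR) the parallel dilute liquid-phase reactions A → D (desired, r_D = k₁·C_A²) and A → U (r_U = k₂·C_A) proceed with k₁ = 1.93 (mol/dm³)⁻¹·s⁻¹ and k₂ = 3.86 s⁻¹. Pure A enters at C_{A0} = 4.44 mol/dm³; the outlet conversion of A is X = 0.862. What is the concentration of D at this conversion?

2.02 mol/dm³

C_A = C_{A0}(1−X) = 0.6127 mol/dm³.
Along a PFR/batch, dC_U/dC_A = −r_U/(r_D+r_U) = −k₂/(k₂+k₁·C_A).
Integrating from C_{A0} to C_A: C_U = (3.86/1.93)·ln[(3.86+1.93·4.44)/(3.86+1.93·0.613)] = 2.000·ln(12.43/5.043) = 1.804 mol/dm³.
Then C_D = (C_{A0}−C_A) − C_U = 3.827 − 1.804 = 2.023 mol/dm³.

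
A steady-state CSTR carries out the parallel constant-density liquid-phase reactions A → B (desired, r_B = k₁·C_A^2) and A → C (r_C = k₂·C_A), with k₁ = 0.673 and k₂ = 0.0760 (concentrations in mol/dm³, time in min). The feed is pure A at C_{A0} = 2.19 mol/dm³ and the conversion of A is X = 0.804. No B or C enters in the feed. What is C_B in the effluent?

Exit C_A = C_{A0}(1−X) = 2.19×0.196 = 0.4292 mol/dm³.
Rates in a CSTR are evaluated at the outlet concentration: r_B = 0.673×0.4292^2 = 0.1240, r_C = 0.0760×0.4292 = 0.03262.
Fraction of consumed A going to B: r_B/(r_B+r_C) = 0.7917.
C_B = 0.7917·C_{A0}·X = 0.7917×2.19×0.804 = 1.39 mol/dm³.

1.39 mol/dm³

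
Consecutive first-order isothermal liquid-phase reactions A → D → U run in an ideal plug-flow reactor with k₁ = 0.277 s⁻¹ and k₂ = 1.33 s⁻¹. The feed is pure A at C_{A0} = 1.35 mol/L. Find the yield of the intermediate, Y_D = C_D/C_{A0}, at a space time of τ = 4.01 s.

0.0854

Solving the coupled first-order balances gives C_D(τ) = [k₁/(k₂−k₁)]·C_{A0}·(e^(−k₁τ) − e^(−k₂τ)).
e^(−k₁τ) = e^(−0.277×4.01) = e^(−1.111) = 0.3293; e^(−k₂τ) = e^(−5.333) = 0.004828.
C_D = 0.277×1.35/(1.33−0.277) × (0.3293−0.004828) = 0.3551×0.3245 = 0.1152 mol/L.
Y_D = C_D/C_{A0} = 0.1152/1.35 = 0.0854.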